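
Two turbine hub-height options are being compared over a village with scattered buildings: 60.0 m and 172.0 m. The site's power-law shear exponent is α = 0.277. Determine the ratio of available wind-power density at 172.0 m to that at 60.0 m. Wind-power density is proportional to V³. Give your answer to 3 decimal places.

2.399

Speed ratio: V_B/V_A = (z_B/z_A)^α = (172.0/60.0)^0.277 = (2.8667)^0.277 = 1.33873
Power-density ratio: P_B/P_A = (V_B/V_A)³ = (1.33873)³ = 2.39928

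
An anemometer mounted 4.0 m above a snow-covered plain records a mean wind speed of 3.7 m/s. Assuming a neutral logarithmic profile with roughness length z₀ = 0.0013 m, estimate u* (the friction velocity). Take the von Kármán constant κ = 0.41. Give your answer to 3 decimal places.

u* ≈ 0.189 m/s

Log law: V(z) = (u*/κ) · ln(z/z₀) ⇒ u* = κ · V / ln(z/z₀)
u* = 0.41 × 3.7 / ln(4.0/0.0013) = 0.41 × 3.7 / 8.0317
   = 1.5170 / 8.0317 = 0.1889 m/s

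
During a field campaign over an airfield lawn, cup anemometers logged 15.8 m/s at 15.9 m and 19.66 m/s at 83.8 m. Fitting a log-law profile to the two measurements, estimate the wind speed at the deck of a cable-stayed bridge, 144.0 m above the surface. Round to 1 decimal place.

20.9 m/s

Log law: V ∝ ln(z/z₀). From the pair, with r = V₁/V₂ = 0.80366,
ln z₀ = (ln z₁ − r·ln z₂)/(1 − r) = (2.7663 − 0.80366×4.4284)/0.19634 = -4.0372 → z₀ = 0.01765 m
V₃ = V₁ · ln(z₃/z₀)/ln(z₁/z₀) = 15.8 × 9.0070/6.8035 = 20.9173 m/s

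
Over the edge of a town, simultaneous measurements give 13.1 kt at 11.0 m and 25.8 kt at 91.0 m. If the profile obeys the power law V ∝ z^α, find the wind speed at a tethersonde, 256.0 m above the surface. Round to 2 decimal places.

First find α: α = ln(V₂/V₁)/ln(z₂/z₁) = ln(25.8/13.1)/ln(91.0/11.0) = 0.67776/2.11296 = 0.3208
Extrapolate from 91.0 m to 256.0 m: V₃ = 25.8 × (256.0/91.0)^0.3208 = 25.8 × 1.3934 = 35.9506 kt

35.95 kt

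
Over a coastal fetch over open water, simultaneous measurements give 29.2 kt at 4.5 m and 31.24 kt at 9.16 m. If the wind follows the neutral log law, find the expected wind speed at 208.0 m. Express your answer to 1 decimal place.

Log law: V ∝ ln(z/z₀). From the pair, with r = V₁/V₂ = 0.93470,
ln z₀ = (ln z₁ − r·ln z₂)/(1 − r) = (1.5041 − 0.93470×2.2148)/0.06530 = -8.6697 → z₀ = 0.0001717 m
V₃ = V₁ · ln(z₃/z₀)/ln(z₁/z₀) = 29.2 × 14.0072/10.1737 = 40.2025 kt

40.2 kt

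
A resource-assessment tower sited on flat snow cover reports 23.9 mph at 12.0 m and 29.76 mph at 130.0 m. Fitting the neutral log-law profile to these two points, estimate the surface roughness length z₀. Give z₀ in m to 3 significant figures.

Log law: V(z) ∝ ln(z/z₀). With r = V₁/V₂ = 23.9/29.76 = 0.80309,
r · ln(z₂/z₀) = ln(z₁/z₀) ⇒ ln z₀ = (ln z₁ − r·ln z₂)/(1 − r)
ln z₀ = (2.48491 − 0.80309×4.86753) / 0.19691 = -7.2326
z₀ = exp(-7.2326) = 0.0007226 m

z₀ ≈ 0.000723 m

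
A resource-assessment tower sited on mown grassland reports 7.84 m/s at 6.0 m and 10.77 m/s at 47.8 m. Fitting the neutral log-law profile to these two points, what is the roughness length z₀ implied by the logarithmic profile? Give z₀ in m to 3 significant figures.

z₀ ≈ 0.0233 m

Log law: V(z) ∝ ln(z/z₀). With r = V₁/V₂ = 7.84/10.77 = 0.72795,
r · ln(z₂/z₀) = ln(z₁/z₀) ⇒ ln z₀ = (ln z₁ − r·ln z₂)/(1 − r)
ln z₀ = (1.79176 − 0.72795×3.86703) / 0.27205 = -3.7612
z₀ = exp(-3.7612) = 0.02326 m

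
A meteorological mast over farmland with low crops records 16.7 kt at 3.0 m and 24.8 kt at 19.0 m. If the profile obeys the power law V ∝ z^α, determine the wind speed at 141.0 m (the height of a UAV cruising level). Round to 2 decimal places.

38.10 kt

First find α: α = ln(V₂/V₁)/ln(z₂/z₁) = ln(24.8/16.7)/ln(19.0/3.0) = 0.39543/1.84583 = 0.2142
Extrapolate from 19.0 m to 141.0 m: V₃ = 24.8 × (141.0/19.0)^0.2142 = 24.8 × 1.5363 = 38.1007 kt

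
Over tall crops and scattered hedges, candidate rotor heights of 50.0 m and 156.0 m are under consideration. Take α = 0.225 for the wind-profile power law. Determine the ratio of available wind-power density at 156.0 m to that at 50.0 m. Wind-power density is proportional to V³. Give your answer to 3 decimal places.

2.156

Speed ratio: V_B/V_A = (z_B/z_A)^α = (156.0/50.0)^0.225 = (3.1200)^0.225 = 1.29177
Power-density ratio: P_B/P_A = (V_B/V_A)³ = (1.29177)³ = 2.15553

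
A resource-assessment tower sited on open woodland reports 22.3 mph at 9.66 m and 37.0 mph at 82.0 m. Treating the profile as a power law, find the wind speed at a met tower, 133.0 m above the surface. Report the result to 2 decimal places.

First find α: α = ln(V₂/V₁)/ln(z₂/z₁) = ln(37.0/22.3)/ln(82.0/9.66) = 0.50633/2.13873 = 0.2367
Extrapolate from 82.0 m to 133.0 m: V₃ = 37.0 × (133.0/82.0)^0.2367 = 37.0 × 1.1213 = 41.4884 mph

41.49 mph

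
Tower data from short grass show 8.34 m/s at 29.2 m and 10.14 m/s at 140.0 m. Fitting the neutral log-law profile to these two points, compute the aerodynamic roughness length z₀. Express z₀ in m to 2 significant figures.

Log law: V(z) ∝ ln(z/z₀). With r = V₁/V₂ = 8.34/10.14 = 0.82249,
r · ln(z₂/z₀) = ln(z₁/z₀) ⇒ ln z₀ = (ln z₁ − r·ln z₂)/(1 − r)
ln z₀ = (3.37417 − 0.82249×4.94164) / 0.17751 = -3.8885
z₀ = exp(-3.8885) = 0.02048 m

z₀ ≈ 0.020 m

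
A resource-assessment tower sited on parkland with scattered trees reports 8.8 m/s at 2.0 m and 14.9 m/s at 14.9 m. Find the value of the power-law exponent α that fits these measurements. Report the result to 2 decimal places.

α ≈ 0.26

Power law: V₂/V₁ = (z₂/z₁)^α ⇒ α = ln(V₂/V₁) / ln(z₂/z₁)
α = ln(14.9/8.8) / ln(14.9/2.0) = ln(1.6932) / ln(7.4500)
  = 0.52661 / 2.00821 = 0.26223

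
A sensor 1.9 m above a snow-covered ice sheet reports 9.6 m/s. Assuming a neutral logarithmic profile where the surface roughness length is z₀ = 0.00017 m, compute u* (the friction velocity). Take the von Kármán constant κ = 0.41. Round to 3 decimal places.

Log law: V(z) = (u*/κ) · ln(z/z₀) ⇒ u* = κ · V / ln(z/z₀)
u* = 0.41 × 9.6 / ln(1.9/0.00017) = 0.41 × 9.6 / 9.3216
   = 3.9360 / 9.3216 = 0.4222 m/s

u* ≈ 0.422 m/s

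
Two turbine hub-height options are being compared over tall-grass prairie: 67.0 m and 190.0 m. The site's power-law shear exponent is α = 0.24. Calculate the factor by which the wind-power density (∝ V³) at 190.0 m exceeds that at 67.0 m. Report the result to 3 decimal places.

Speed ratio: V_B/V_A = (z_B/z_A)^α = (190.0/67.0)^0.24 = (2.8358)^0.24 = 1.28423
Power-density ratio: P_B/P_A = (V_B/V_A)³ = (1.28423)³ = 2.11801

2.118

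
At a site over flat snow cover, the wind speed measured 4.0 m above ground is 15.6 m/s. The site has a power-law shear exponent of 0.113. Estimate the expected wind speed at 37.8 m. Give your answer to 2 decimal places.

Power-law profile: V₂ = V₁ · (z₂/z₁)^α
V₂ = 15.6 × (37.8/4.0)^0.113 = 15.6 × (9.4500)^0.113
    = 15.6 × 1.2889 = 20.1071 m/s

20.11 m/s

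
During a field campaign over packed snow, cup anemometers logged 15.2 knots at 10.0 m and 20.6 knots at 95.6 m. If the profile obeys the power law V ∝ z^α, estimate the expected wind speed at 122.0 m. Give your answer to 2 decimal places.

21.29 knots

First find α: α = ln(V₂/V₁)/ln(z₂/z₁) = ln(20.6/15.2)/ln(95.6/10.0) = 0.30400/2.25759 = 0.1347
Extrapolate from 95.6 m to 122.0 m: V₃ = 20.6 × (122.0/95.6)^0.1347 = 20.6 × 1.0334 = 21.2876 knots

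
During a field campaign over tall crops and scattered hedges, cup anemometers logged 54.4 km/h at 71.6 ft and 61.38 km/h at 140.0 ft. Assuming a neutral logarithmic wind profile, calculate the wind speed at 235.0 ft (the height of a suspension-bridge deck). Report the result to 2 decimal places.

66.77 km/h

Log law: V ∝ ln(z/z₀). From the pair, with r = V₁/V₂ = 0.88628,
ln z₀ = (ln z₁ − r·ln z₂)/(1 − r) = (4.2711 − 0.88628×4.9416)/0.11372 = -0.9549 → z₀ = 0.3848 ft
V₃ = V₁ · ln(z₃/z₀)/ln(z₁/z₀) = 54.4 × 6.4145/5.2260 = 66.7715 km/h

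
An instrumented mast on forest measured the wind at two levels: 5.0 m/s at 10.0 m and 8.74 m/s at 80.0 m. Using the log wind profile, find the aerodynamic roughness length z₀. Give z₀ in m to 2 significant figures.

z₀ ≈ 0.62 m

Log law: V(z) ∝ ln(z/z₀). With r = V₁/V₂ = 5.0/8.74 = 0.57208,
r · ln(z₂/z₀) = ln(z₁/z₀) ⇒ ln z₀ = (ln z₁ − r·ln z₂)/(1 − r)
ln z₀ = (2.30259 − 0.57208×4.38203) / 0.42792 = -0.4774
z₀ = exp(-0.4774) = 0.6204 m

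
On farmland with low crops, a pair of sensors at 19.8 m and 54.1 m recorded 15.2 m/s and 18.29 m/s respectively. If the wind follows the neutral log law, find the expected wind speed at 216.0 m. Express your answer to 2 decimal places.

22.55 m/s

Log law: V ∝ ln(z/z₀). From the pair, with r = V₁/V₂ = 0.83106,
ln z₀ = (ln z₁ − r·ln z₂)/(1 − r) = (2.9857 − 0.83106×3.9908)/0.16894 = -1.9588 → z₀ = 0.1410 m
V₃ = V₁ · ln(z₃/z₀)/ln(z₁/z₀) = 15.2 × 7.3340/4.9444 = 22.5460 m/s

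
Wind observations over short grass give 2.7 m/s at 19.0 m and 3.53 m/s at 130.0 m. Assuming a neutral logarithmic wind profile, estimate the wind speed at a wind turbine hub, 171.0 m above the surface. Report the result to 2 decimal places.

Log law: V ∝ ln(z/z₀). From the pair, with r = V₁/V₂ = 0.76487,
ln z₀ = (ln z₁ − r·ln z₂)/(1 − r) = (2.9444 − 0.76487×4.8675)/0.23513 = -3.3114 → z₀ = 0.03646 m
V₃ = V₁ · ln(z₃/z₀)/ln(z₁/z₀) = 2.7 × 8.4531/6.2559 = 3.6483 m/s

3.65 m/s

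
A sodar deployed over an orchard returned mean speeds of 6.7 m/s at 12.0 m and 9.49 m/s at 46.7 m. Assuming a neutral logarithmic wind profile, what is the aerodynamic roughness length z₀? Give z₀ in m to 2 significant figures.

Log law: V(z) ∝ ln(z/z₀). With r = V₁/V₂ = 6.7/9.49 = 0.70601,
r · ln(z₂/z₀) = ln(z₁/z₀) ⇒ ln z₀ = (ln z₁ − r·ln z₂)/(1 − r)
ln z₀ = (2.48491 − 0.70601×3.84374) / 0.29399 = -0.7783
z₀ = exp(-0.7783) = 0.4592 m

z₀ ≈ 0.46 m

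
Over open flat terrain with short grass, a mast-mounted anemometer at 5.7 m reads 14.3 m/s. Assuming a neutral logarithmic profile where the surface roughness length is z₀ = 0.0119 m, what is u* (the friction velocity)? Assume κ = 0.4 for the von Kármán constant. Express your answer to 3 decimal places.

Log law: V(z) = (u*/κ) · ln(z/z₀) ⇒ u* = κ · V / ln(z/z₀)
u* = 0.4 × 14.3 / ln(5.7/0.0119) = 0.4 × 14.3 / 6.1717
   = 5.7200 / 6.1717 = 0.9268 m/s

u* ≈ 0.927 m/s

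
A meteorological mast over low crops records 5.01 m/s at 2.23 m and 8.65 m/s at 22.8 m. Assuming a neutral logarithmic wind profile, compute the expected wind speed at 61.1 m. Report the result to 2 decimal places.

Log law: V ∝ ln(z/z₀). From the pair, with r = V₁/V₂ = 0.57919,
ln z₀ = (ln z₁ − r·ln z₂)/(1 − r) = (0.8020 − 0.57919×3.1268)/0.42081 = -2.3977 → z₀ = 0.09092 m
V₃ = V₁ · ln(z₃/z₀)/ln(z₁/z₀) = 5.01 × 6.5102/3.1997 = 10.1934 m/s

10.19 m/s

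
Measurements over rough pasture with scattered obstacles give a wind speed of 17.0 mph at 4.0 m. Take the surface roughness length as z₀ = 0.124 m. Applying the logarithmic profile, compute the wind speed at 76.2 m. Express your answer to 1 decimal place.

Log law: V(z) ∝ ln(z/z₀), so V₂/V₁ = ln(z₂/z₀) / ln(z₁/z₀).
ln(76.2/0.124) = 6.4208, ln(4.0/0.124) = 3.4738
V₂ = 17.0 × 6.4208/3.4738 = 17.0 × 1.8484 = 31.4224 mph

31.4 mph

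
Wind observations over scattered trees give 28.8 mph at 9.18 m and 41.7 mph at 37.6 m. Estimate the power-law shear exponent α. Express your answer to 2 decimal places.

Power law: V₂/V₁ = (z₂/z₁)^α ⇒ α = ln(V₂/V₁) / ln(z₂/z₁)
α = ln(41.7/28.8) / ln(37.6/9.18) = ln(1.4479) / ln(4.0959)
  = 0.37013 / 1.40998 = 0.26250

α ≈ 0.26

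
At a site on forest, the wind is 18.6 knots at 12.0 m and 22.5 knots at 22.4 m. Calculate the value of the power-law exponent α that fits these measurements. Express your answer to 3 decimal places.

α ≈ 0.305

Power law: V₂/V₁ = (z₂/z₁)^α ⇒ α = ln(V₂/V₁) / ln(z₂/z₁)
α = ln(22.5/18.6) / ln(22.4/12.0) = ln(1.2097) / ln(1.8667)
  = 0.19035 / 0.62415 = 0.30498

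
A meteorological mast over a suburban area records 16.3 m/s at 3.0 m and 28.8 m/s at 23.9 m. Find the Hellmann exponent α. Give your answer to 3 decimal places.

α ≈ 0.274

Power law: V₂/V₁ = (z₂/z₁)^α ⇒ α = ln(V₂/V₁) / ln(z₂/z₁)
α = ln(28.8/16.3) / ln(23.9/3.0) = ln(1.7669) / ln(7.9667)
  = 0.56921 / 2.07527 = 0.27428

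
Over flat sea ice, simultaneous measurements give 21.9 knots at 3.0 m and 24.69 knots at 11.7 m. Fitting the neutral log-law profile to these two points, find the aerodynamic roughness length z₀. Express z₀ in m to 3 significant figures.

z₀ ≈ 0.0000688 m

Log law: V(z) ∝ ln(z/z₀). With r = V₁/V₂ = 21.9/24.69 = 0.88700,
r · ln(z₂/z₀) = ln(z₁/z₀) ⇒ ln z₀ = (ln z₁ − r·ln z₂)/(1 − r)
ln z₀ = (1.09861 − 0.88700×2.45959) / 0.11300 = -9.5843
z₀ = exp(-9.5843) = 0.00006880 m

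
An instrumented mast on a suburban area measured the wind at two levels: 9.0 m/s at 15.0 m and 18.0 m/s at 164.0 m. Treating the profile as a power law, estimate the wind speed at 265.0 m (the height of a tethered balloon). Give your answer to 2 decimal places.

First find α: α = ln(V₂/V₁)/ln(z₂/z₁) = ln(18.0/9.0)/ln(164.0/15.0) = 0.69315/2.39182 = 0.2898
Extrapolate from 164.0 m to 265.0 m: V₃ = 18.0 × (265.0/164.0)^0.2898 = 18.0 × 1.1492 = 20.6856 m/s

20.69 m/s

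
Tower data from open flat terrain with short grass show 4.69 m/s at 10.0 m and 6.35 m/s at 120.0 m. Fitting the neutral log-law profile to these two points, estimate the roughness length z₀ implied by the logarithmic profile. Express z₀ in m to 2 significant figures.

Log law: V(z) ∝ ln(z/z₀). With r = V₁/V₂ = 4.69/6.35 = 0.73858,
r · ln(z₂/z₀) = ln(z₁/z₀) ⇒ ln z₀ = (ln z₁ − r·ln z₂)/(1 − r)
ln z₀ = (2.30259 − 0.73858×4.78749) / 0.26142 = -4.7180
z₀ = exp(-4.7180) = 0.008933 m

z₀ ≈ 0.0089 m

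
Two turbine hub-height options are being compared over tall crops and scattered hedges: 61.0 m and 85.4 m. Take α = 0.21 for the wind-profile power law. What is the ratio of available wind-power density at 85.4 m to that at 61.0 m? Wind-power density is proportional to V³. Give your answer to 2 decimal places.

Speed ratio: V_B/V_A = (z_B/z_A)^α = (85.4/61.0)^0.21 = (1.4000)^0.21 = 1.07322
Power-density ratio: P_B/P_A = (V_B/V_A)³ = (1.07322)³ = 1.23612

1.24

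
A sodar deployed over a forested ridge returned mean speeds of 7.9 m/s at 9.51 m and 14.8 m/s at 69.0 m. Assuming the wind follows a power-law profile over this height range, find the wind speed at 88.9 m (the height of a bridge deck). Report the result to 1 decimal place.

First find α: α = ln(V₂/V₁)/ln(z₂/z₁) = ln(14.8/7.9)/ln(69.0/9.51) = 0.62776/1.98176 = 0.3168
Extrapolate from 69.0 m to 88.9 m: V₃ = 14.8 × (88.9/69.0)^0.3168 = 14.8 × 1.0836 = 16.0370 m/s

16.0 m/s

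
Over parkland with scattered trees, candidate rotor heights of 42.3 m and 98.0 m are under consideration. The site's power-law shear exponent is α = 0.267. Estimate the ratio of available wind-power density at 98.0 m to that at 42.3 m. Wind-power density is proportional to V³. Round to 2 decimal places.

1.96

Speed ratio: V_B/V_A = (z_B/z_A)^α = (98.0/42.3)^0.267 = (2.3168)^0.267 = 1.25148
Power-density ratio: P_B/P_A = (V_B/V_A)³ = (1.25148)³ = 1.96008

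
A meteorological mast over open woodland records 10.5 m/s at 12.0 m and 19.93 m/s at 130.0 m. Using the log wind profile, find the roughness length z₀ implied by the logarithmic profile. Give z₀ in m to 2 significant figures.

Log law: V(z) ∝ ln(z/z₀). With r = V₁/V₂ = 10.5/19.93 = 0.52684,
r · ln(z₂/z₀) = ln(z₁/z₀) ⇒ ln z₀ = (ln z₁ − r·ln z₂)/(1 − r)
ln z₀ = (2.48491 − 0.52684×4.86753) / 0.47316 = -0.1681
z₀ = exp(-0.1681) = 0.8453 m

z₀ ≈ 0.85 m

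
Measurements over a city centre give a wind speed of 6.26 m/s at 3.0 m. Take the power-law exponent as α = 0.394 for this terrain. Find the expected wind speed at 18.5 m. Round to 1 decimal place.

Power-law profile: V₂ = V₁ · (z₂/z₁)^α
V₂ = 6.26 × (18.5/3.0)^0.394 = 6.26 × (6.1667)^0.394
    = 6.26 × 2.0478 = 12.8190 m/s

12.8 m/s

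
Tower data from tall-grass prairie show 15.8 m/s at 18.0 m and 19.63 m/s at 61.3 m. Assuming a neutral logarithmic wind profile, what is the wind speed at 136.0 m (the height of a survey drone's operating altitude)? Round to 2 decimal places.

Log law: V ∝ ln(z/z₀). From the pair, with r = V₁/V₂ = 0.80489,
ln z₀ = (ln z₁ − r·ln z₂)/(1 − r) = (2.8904 − 0.80489×4.1158)/0.19511 = -2.1648 → z₀ = 0.1148 m
V₃ = V₁ · ln(z₃/z₀)/ln(z₁/z₀) = 15.8 × 7.0775/5.0552 = 22.1206 m/s

22.12 m/s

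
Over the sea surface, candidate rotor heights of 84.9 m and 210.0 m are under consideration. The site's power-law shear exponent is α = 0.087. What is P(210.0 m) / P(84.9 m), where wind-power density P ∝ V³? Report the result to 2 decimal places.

1.27

Speed ratio: V_B/V_A = (z_B/z_A)^α = (210.0/84.9)^0.087 = (2.4735)^0.087 = 1.08198
Power-density ratio: P_B/P_A = (V_B/V_A)³ = (1.08198)³ = 1.26664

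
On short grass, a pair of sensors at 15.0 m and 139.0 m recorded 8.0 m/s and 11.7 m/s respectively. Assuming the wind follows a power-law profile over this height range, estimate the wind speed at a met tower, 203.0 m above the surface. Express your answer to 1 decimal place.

12.5 m/s

First find α: α = ln(V₂/V₁)/ln(z₂/z₁) = ln(11.7/8.0)/ln(139.0/15.0) = 0.38015/2.22642 = 0.1707
Extrapolate from 139.0 m to 203.0 m: V₃ = 11.7 × (203.0/139.0)^0.1707 = 11.7 × 1.0668 = 12.4816 m/s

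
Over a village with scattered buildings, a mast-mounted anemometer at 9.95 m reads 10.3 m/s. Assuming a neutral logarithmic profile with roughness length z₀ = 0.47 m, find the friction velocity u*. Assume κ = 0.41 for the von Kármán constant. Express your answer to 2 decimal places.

u* ≈ 1.38 m/s

Log law: V(z) = (u*/κ) · ln(z/z₀) ⇒ u* = κ · V / ln(z/z₀)
u* = 0.41 × 10.3 / ln(9.95/0.47) = 0.41 × 10.3 / 3.0526
   = 4.2230 / 3.0526 = 1.3834 m/s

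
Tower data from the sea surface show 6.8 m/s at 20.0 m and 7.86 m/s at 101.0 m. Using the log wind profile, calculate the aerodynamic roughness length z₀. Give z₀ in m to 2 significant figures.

Log law: V(z) ∝ ln(z/z₀). With r = V₁/V₂ = 6.8/7.86 = 0.86514,
r · ln(z₂/z₀) = ln(z₁/z₀) ⇒ ln z₀ = (ln z₁ − r·ln z₂)/(1 − r)
ln z₀ = (2.99573 − 0.86514×4.61512) / 0.13486 = -7.3928
z₀ = exp(-7.3928) = 0.0006157 m

z₀ ≈ 0.00062 m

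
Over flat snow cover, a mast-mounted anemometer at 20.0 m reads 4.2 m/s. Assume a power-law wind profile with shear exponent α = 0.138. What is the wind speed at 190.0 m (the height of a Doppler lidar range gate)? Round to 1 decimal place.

5.7 m/s

Power-law profile: V₂ = V₁ · (z₂/z₁)^α
V₂ = 4.2 × (190.0/20.0)^0.138 = 4.2 × (9.5000)^0.138
    = 4.2 × 1.3644 = 5.7303 m/s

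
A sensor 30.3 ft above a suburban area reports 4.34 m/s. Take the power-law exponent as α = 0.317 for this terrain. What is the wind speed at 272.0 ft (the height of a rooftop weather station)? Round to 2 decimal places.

8.70 m/s

Power-law profile: V₂ = V₁ · (z₂/z₁)^α
V₂ = 4.34 × (272.0/30.3)^0.317 = 4.34 × (8.9769)^0.317
    = 4.34 × 2.0051 = 8.7022 m/s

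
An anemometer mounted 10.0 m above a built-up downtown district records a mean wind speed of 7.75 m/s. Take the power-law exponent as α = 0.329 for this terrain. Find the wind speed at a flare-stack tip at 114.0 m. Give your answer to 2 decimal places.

Power-law profile: V₂ = V₁ · (z₂/z₁)^α
V₂ = 7.75 × (114.0/10.0)^0.329 = 7.75 × (11.4000)^0.329
    = 7.75 × 2.2270 = 17.2593 m/s

17.26 m/s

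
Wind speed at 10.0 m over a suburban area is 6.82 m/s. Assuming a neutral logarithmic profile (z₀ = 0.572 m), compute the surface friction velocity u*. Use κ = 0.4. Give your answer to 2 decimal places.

Log law: V(z) = (u*/κ) · ln(z/z₀) ⇒ u* = κ · V / ln(z/z₀)
u* = 0.4 × 6.82 / ln(10.0/0.572) = 0.4 × 6.82 / 2.8612
   = 2.7280 / 2.8612 = 0.9534 m/s

u* ≈ 0.95 m/s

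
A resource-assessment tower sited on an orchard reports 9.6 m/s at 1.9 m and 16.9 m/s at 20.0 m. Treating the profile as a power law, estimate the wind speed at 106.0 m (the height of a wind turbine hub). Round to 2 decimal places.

25.23 m/s

First find α: α = ln(V₂/V₁)/ln(z₂/z₁) = ln(16.9/9.6)/ln(20.0/1.9) = 0.56555/2.35388 = 0.2403
Extrapolate from 20.0 m to 106.0 m: V₃ = 16.9 × (106.0/20.0)^0.2403 = 16.9 × 1.4929 = 25.2292 m/s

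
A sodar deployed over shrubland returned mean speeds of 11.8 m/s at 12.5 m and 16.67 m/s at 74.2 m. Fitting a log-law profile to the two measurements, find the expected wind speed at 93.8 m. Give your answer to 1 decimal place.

Log law: V ∝ ln(z/z₀). From the pair, with r = V₁/V₂ = 0.70786,
ln z₀ = (ln z₁ − r·ln z₂)/(1 − r) = (2.5257 − 0.70786×4.3068)/0.29214 = -1.7897 → z₀ = 0.1670 m
V₃ = V₁ · ln(z₃/z₀)/ln(z₁/z₀) = 11.8 × 6.3309/4.3154 = 17.3109 m/s

17.3 m/s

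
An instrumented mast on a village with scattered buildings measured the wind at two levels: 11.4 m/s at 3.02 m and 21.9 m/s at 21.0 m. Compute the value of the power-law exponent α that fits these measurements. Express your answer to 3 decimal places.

α ≈ 0.337

Power law: V₂/V₁ = (z₂/z₁)^α ⇒ α = ln(V₂/V₁) / ln(z₂/z₁)
α = ln(21.9/11.4) / ln(21.0/3.02) = ln(1.9211) / ln(6.9536)
  = 0.65287 / 1.93927 = 0.33666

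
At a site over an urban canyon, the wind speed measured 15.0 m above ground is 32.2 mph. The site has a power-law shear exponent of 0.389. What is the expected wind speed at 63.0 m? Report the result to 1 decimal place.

Power-law profile: V₂ = V₁ · (z₂/z₁)^α
V₂ = 32.2 × (63.0/15.0)^0.389 = 32.2 × (4.2000)^0.389
    = 32.2 × 1.7476 = 56.2730 mph

56.3 mph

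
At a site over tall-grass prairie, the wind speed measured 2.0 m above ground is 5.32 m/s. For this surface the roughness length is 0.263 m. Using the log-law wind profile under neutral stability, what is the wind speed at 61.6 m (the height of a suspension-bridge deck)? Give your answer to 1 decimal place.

Log law: V(z) ∝ ln(z/z₀), so V₂/V₁ = ln(z₂/z₀) / ln(z₁/z₀).
ln(61.6/0.263) = 5.4563, ln(2.0/0.263) = 2.0287
V₂ = 5.32 × 5.4563/2.0287 = 5.32 × 2.6895 = 14.3080 m/s

14.3 m/s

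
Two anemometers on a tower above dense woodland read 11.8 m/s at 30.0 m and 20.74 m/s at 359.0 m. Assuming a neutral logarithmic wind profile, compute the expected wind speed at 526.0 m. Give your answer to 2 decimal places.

Log law: V ∝ ln(z/z₀). From the pair, with r = V₁/V₂ = 0.56895,
ln z₀ = (ln z₁ − r·ln z₂)/(1 − r) = (3.4012 − 0.56895×5.8833)/0.43105 = 0.1250 → z₀ = 1.133 m
V₃ = V₁ · ln(z₃/z₀)/ln(z₁/z₀) = 11.8 × 6.1403/3.2762 = 22.1158 m/s

22.12 m/s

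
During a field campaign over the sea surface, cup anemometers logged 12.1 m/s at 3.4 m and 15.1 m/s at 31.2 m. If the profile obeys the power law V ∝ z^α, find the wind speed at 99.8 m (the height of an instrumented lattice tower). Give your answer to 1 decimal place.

17.0 m/s

First find α: α = ln(V₂/V₁)/ln(z₂/z₁) = ln(15.1/12.1)/ln(31.2/3.4) = 0.22149/2.21664 = 0.0999
Extrapolate from 31.2 m to 99.8 m: V₃ = 15.1 × (99.8/31.2)^0.0999 = 15.1 × 1.1232 = 16.9603 m/s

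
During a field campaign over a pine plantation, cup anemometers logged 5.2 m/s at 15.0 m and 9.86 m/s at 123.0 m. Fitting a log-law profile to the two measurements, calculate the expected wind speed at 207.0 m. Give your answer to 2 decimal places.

11.01 m/s

Log law: V ∝ ln(z/z₀). From the pair, with r = V₁/V₂ = 0.52738,
ln z₀ = (ln z₁ − r·ln z₂)/(1 − r) = (2.7081 − 0.52738×4.8122)/0.47262 = 0.3601 → z₀ = 1.433 m
V₃ = V₁ · ln(z₃/z₀)/ln(z₁/z₀) = 5.2 × 4.9726/2.3480 = 11.0128 m/s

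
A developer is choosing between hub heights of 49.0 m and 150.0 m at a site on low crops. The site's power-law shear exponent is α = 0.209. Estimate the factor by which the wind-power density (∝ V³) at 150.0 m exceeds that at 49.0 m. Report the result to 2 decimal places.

2.02

Speed ratio: V_B/V_A = (z_B/z_A)^α = (150.0/49.0)^0.209 = (3.0612)^0.209 = 1.26343
Power-density ratio: P_B/P_A = (V_B/V_A)³ = (1.26343)³ = 2.01677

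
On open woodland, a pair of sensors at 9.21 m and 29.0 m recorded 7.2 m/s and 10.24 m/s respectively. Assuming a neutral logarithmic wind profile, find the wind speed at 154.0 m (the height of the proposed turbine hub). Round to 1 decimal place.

14.7 m/s

Log law: V ∝ ln(z/z₀). From the pair, with r = V₁/V₂ = 0.70312,
ln z₀ = (ln z₁ − r·ln z₂)/(1 − r) = (2.2203 − 0.70312×3.3673)/0.29688 = -0.4963 → z₀ = 0.6088 m
V₃ = V₁ · ln(z₃/z₀)/ln(z₁/z₀) = 7.2 × 5.5333/2.7166 = 14.6652 m/s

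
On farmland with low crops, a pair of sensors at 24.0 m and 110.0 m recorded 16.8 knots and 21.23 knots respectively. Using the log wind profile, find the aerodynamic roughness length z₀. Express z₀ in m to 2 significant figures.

z₀ ≈ 0.075 m

Log law: V(z) ∝ ln(z/z₀). With r = V₁/V₂ = 16.8/21.23 = 0.79133,
r · ln(z₂/z₀) = ln(z₁/z₀) ⇒ ln z₀ = (ln z₁ − r·ln z₂)/(1 − r)
ln z₀ = (3.17805 − 0.79133×4.70048) / 0.20867 = -2.5955
z₀ = exp(-2.5955) = 0.07461 m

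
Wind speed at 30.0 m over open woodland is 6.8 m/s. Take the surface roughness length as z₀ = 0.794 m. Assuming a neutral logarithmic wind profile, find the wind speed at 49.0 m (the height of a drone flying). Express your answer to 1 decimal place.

Log law: V(z) ∝ ln(z/z₀), so V₂/V₁ = ln(z₂/z₀) / ln(z₁/z₀).
ln(49.0/0.794) = 4.1225, ln(30.0/0.794) = 3.6319
V₂ = 6.8 × 4.1225/3.6319 = 6.8 × 1.1351 = 7.7186 m/s

7.7 m/s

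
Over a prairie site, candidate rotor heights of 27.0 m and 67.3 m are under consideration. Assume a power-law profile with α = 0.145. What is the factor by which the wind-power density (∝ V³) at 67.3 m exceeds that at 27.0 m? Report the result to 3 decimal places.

Speed ratio: V_B/V_A = (z_B/z_A)^α = (67.3/27.0)^0.145 = (2.4926)^0.145 = 1.14160
Power-density ratio: P_B/P_A = (V_B/V_A)³ = (1.14160)³ = 1.48780

1.488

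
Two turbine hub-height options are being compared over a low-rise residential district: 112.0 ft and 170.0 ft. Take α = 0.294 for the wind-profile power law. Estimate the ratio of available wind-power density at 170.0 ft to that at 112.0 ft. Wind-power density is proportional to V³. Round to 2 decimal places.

1.44

Speed ratio: V_B/V_A = (z_B/z_A)^α = (170.0/112.0)^0.294 = (1.5179)^0.294 = 1.13053
Power-density ratio: P_B/P_A = (V_B/V_A)³ = (1.13053)³ = 1.44493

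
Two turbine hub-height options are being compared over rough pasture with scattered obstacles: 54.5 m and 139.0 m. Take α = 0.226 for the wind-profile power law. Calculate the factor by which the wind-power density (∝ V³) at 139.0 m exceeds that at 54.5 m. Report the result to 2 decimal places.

Speed ratio: V_B/V_A = (z_B/z_A)^α = (139.0/54.5)^0.226 = (2.5505)^0.226 = 1.23565
Power-density ratio: P_B/P_A = (V_B/V_A)³ = (1.23565)³ = 1.88663

1.89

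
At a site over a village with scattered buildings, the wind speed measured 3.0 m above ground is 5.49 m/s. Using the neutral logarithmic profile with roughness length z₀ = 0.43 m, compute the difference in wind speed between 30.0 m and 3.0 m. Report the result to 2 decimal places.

6.51 m/s

Log law: V₂ = V₁ · ln(z₂/z₀)/ln(z₁/z₀) = 5.49 × 4.2452/1.9426 = 11.9974 m/s
ΔV = 11.9974 − 5.49 = 6.5074 m/s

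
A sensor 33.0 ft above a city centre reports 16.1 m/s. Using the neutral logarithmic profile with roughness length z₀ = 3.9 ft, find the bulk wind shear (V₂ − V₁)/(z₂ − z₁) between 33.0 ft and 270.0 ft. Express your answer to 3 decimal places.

0.067 m/s/ft

Log law: V₂ = V₁ · ln(z₂/z₀)/ln(z₁/z₀) = 16.1 × 4.2374/2.1355 = 31.9466 m/s
ΔV/Δz = (31.9466 − 16.1)/(270.0 − 33.0) = 15.8466/237.0000 = 0.06686 m/s/ft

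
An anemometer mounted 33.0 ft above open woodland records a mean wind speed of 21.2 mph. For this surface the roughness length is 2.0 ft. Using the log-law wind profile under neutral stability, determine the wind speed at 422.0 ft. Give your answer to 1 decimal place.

40.5 mph

Log law: V(z) ∝ ln(z/z₀), so V₂/V₁ = ln(z₂/z₀) / ln(z₁/z₀).
ln(422.0/2.0) = 5.3519, ln(33.0/2.0) = 2.8034
V₂ = 21.2 × 5.3519/2.8034 = 21.2 × 1.9091 = 40.4726 mph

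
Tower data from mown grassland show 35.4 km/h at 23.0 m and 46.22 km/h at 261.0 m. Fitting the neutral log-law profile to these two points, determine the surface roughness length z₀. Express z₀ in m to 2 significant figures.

z₀ ≈ 0.0081 m

Log law: V(z) ∝ ln(z/z₀). With r = V₁/V₂ = 35.4/46.22 = 0.76590,
r · ln(z₂/z₀) = ln(z₁/z₀) ⇒ ln z₀ = (ln z₁ − r·ln z₂)/(1 − r)
ln z₀ = (3.13549 − 0.76590×5.56452) / 0.23410 = -4.8116
z₀ = exp(-4.8116) = 0.008135 m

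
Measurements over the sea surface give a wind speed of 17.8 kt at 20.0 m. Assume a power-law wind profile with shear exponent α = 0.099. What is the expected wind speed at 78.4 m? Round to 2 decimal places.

Power-law profile: V₂ = V₁ · (z₂/z₁)^α
V₂ = 17.8 × (78.4/20.0)^0.099 = 17.8 × (3.9200)^0.099
    = 17.8 × 1.1448 = 20.3777 kt

20.38 kt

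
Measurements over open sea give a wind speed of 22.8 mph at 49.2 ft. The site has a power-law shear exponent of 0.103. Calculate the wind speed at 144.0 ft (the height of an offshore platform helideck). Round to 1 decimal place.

25.5 mph

Power-law profile: V₂ = V₁ · (z₂/z₁)^α
V₂ = 22.8 × (144.0/49.2)^0.103 = 22.8 × (2.9268)^0.103
    = 22.8 × 1.1170 = 25.4668 mph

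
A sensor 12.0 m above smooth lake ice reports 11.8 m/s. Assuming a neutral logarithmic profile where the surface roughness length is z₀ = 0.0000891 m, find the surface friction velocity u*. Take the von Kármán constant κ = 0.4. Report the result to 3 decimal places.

Log law: V(z) = (u*/κ) · ln(z/z₀) ⇒ u* = κ · V / ln(z/z₀)
u* = 0.4 × 11.8 / ln(12.0/0.0000891) = 0.4 × 11.8 / 11.8107
   = 4.7200 / 11.8107 = 0.3996 m/s

u* ≈ 0.400 m/s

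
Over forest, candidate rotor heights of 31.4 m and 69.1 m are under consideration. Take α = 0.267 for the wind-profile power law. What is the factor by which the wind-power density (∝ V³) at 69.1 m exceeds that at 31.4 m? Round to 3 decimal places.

1.881

Speed ratio: V_B/V_A = (z_B/z_A)^α = (69.1/31.4)^0.267 = (2.2006)^0.267 = 1.23441
Power-density ratio: P_B/P_A = (V_B/V_A)³ = (1.23441)³ = 1.88097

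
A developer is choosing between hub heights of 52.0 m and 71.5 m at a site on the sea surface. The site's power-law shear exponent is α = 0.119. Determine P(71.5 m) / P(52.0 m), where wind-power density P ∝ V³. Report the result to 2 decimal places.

Speed ratio: V_B/V_A = (z_B/z_A)^α = (71.5/52.0)^0.119 = (1.3750)^0.119 = 1.03862
Power-density ratio: P_B/P_A = (V_B/V_A)³ = (1.03862)³ = 1.12040

1.12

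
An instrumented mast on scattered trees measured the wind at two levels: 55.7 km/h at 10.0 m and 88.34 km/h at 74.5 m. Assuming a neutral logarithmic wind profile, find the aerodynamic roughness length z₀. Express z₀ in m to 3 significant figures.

z₀ ≈ 0.325 m

Log law: V(z) ∝ ln(z/z₀). With r = V₁/V₂ = 55.7/88.34 = 0.63052,
r · ln(z₂/z₀) = ln(z₁/z₀) ⇒ ln z₀ = (ln z₁ − r·ln z₂)/(1 − r)
ln z₀ = (2.30259 − 0.63052×4.31080) / 0.36948 = -1.1244
z₀ = exp(-1.1244) = 0.3248 m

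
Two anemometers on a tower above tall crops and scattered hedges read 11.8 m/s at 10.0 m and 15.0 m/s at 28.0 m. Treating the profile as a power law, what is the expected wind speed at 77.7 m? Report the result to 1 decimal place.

19.0 m/s

First find α: α = ln(V₂/V₁)/ln(z₂/z₁) = ln(15.0/11.8)/ln(28.0/10.0) = 0.23995/1.02962 = 0.2330
Extrapolate from 28.0 m to 77.7 m: V₃ = 15.0 × (77.7/28.0)^0.2330 = 15.0 × 1.2685 = 19.0280 m/s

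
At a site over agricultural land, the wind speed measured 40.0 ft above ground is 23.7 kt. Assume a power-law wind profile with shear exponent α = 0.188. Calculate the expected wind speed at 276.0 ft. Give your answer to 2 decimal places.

34.08 kt

Power-law profile: V₂ = V₁ · (z₂/z₁)^α
V₂ = 23.7 × (276.0/40.0)^0.188 = 23.7 × (6.9000)^0.188
    = 23.7 × 1.4378 = 34.0763 kt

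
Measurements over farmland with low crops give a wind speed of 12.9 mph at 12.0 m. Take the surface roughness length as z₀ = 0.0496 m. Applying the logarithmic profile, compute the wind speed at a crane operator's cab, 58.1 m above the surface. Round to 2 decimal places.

Log law: V(z) ∝ ln(z/z₀), so V₂/V₁ = ln(z₂/z₀) / ln(z₁/z₀).
ln(58.1/0.0496) = 7.0659, ln(12.0/0.0496) = 5.4887
V₂ = 12.9 × 7.0659/5.4887 = 12.9 × 1.2874 = 16.6070 mph

16.61 mph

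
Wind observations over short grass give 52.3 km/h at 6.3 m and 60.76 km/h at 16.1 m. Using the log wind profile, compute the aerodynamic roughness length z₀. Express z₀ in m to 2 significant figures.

Log law: V(z) ∝ ln(z/z₀). With r = V₁/V₂ = 52.3/60.76 = 0.86076,
r · ln(z₂/z₀) = ln(z₁/z₀) ⇒ ln z₀ = (ln z₁ − r·ln z₂)/(1 − r)
ln z₀ = (1.84055 − 0.86076×2.77882) / 0.13924 = -3.9599
z₀ = exp(-3.9599) = 0.01907 m

z₀ ≈ 0.019 m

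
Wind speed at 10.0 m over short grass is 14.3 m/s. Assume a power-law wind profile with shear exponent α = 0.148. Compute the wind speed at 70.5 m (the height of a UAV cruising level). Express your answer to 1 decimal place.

19.1 m/s

Power-law profile: V₂ = V₁ · (z₂/z₁)^α
V₂ = 14.3 × (70.5/10.0)^0.148 = 14.3 × (7.0500)^0.148
    = 14.3 × 1.3352 = 19.0927 m/s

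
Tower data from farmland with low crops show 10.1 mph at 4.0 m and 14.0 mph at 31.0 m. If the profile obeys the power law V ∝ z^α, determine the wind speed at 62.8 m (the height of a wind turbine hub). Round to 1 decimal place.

First find α: α = ln(V₂/V₁)/ln(z₂/z₁) = ln(14.0/10.1)/ln(31.0/4.0) = 0.32652/2.04769 = 0.1595
Extrapolate from 31.0 m to 62.8 m: V₃ = 14.0 × (62.8/31.0)^0.1595 = 14.0 × 1.1192 = 15.6681 mph

15.7 mph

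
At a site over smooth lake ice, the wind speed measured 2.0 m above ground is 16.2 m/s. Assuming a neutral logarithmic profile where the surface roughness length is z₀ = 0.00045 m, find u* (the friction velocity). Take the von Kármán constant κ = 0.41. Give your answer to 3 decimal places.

u* ≈ 0.791 m/s

Log law: V(z) = (u*/κ) · ln(z/z₀) ⇒ u* = κ · V / ln(z/z₀)
u* = 0.41 × 16.2 / ln(2.0/0.00045) = 0.41 × 16.2 / 8.3994
   = 6.6420 / 8.3994 = 0.7908 m/s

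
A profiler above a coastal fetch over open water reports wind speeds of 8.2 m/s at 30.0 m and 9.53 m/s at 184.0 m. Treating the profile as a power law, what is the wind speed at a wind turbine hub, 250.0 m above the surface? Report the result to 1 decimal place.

First find α: α = ln(V₂/V₁)/ln(z₂/z₁) = ln(9.53/8.2)/ln(184.0/30.0) = 0.15031/1.81374 = 0.0829
Extrapolate from 184.0 m to 250.0 m: V₃ = 9.53 × (250.0/184.0)^0.0829 = 9.53 × 1.0257 = 9.7752 m/s

9.8 m/s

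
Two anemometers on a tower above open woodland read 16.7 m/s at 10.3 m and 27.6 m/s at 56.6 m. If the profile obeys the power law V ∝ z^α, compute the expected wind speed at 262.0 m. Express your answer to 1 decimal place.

43.4 m/s

First find α: α = ln(V₂/V₁)/ln(z₂/z₁) = ln(27.6/16.7)/ln(56.6/10.3) = 0.50241/1.70387 = 0.2949
Extrapolate from 56.6 m to 262.0 m: V₃ = 27.6 × (262.0/56.6)^0.2949 = 27.6 × 1.5712 = 43.3647 m/s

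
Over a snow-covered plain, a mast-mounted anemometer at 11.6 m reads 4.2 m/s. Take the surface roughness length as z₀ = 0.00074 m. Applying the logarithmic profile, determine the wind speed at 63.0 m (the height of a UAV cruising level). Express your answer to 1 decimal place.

4.9 m/s

Log law: V(z) ∝ ln(z/z₀), so V₂/V₁ = ln(z₂/z₀) / ln(z₁/z₀).
ln(63.0/0.00074) = 11.3520, ln(11.6/0.00074) = 9.6599
V₂ = 4.2 × 11.3520/9.6599 = 4.2 × 1.1752 = 4.9357 m/s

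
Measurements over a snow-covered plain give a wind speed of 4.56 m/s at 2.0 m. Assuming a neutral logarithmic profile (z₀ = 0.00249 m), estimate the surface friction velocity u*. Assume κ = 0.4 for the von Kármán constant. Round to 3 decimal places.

Log law: V(z) = (u*/κ) · ln(z/z₀) ⇒ u* = κ · V / ln(z/z₀)
u* = 0.4 × 4.56 / ln(2.0/0.00249) = 0.4 × 4.56 / 6.6886
   = 1.8240 / 6.6886 = 0.2727 m/s

u* ≈ 0.273 m/s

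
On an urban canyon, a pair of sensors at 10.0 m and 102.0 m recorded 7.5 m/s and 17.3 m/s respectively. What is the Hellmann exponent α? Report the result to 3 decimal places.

Power law: V₂/V₁ = (z₂/z₁)^α ⇒ α = ln(V₂/V₁) / ln(z₂/z₁)
α = ln(17.3/7.5) / ln(102.0/10.0) = ln(2.3067) / ln(10.2000)
  = 0.83580 / 2.32239 = 0.35989

α ≈ 0.360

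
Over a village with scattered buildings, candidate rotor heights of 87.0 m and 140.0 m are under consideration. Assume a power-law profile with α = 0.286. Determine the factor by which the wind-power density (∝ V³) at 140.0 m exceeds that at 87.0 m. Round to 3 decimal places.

1.504

Speed ratio: V_B/V_A = (z_B/z_A)^α = (140.0/87.0)^0.286 = (1.6092)^0.286 = 1.14575
Power-density ratio: P_B/P_A = (V_B/V_A)³ = (1.14575)³ = 1.50408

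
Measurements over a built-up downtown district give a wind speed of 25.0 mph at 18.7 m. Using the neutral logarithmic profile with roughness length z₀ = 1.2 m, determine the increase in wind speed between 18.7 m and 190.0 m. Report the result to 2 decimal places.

Log law: V₂ = V₁ · ln(z₂/z₀)/ln(z₁/z₀) = 25.0 × 5.0647/2.7462 = 46.1064 mph
ΔV = 46.1064 − 25.0 = 21.1064 mph

21.11 mph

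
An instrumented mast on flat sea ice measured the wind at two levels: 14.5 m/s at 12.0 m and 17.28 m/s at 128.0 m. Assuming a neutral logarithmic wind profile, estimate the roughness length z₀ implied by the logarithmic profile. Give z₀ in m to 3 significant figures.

z₀ ≈ 0.0000521 m

Log law: V(z) ∝ ln(z/z₀). With r = V₁/V₂ = 14.5/17.28 = 0.83912,
r · ln(z₂/z₀) = ln(z₁/z₀) ⇒ ln z₀ = (ln z₁ − r·ln z₂)/(1 − r)
ln z₀ = (2.48491 − 0.83912×4.85203) / 0.16088 = -9.8616
z₀ = exp(-9.8616) = 0.00005214 m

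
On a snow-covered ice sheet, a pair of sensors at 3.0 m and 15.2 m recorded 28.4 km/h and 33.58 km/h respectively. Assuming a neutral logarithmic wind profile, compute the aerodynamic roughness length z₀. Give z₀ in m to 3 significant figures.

Log law: V(z) ∝ ln(z/z₀). With r = V₁/V₂ = 28.4/33.58 = 0.84574,
r · ln(z₂/z₀) = ln(z₁/z₀) ⇒ ln z₀ = (ln z₁ − r·ln z₂)/(1 − r)
ln z₀ = (1.09861 − 0.84574×2.72130) / 0.15426 = -7.7980
z₀ = exp(-7.7980) = 0.0004106 m

z₀ ≈ 0.000411 m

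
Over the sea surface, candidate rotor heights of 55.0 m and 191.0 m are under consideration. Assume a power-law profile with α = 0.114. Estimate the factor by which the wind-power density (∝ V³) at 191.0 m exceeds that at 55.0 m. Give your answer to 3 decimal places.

Speed ratio: V_B/V_A = (z_B/z_A)^α = (191.0/55.0)^0.114 = (3.4727)^0.114 = 1.15249
Power-density ratio: P_B/P_A = (V_B/V_A)³ = (1.15249)³ = 1.53077

1.531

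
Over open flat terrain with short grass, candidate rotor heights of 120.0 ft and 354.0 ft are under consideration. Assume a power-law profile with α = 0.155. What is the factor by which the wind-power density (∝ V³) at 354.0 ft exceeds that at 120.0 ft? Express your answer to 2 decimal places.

Speed ratio: V_B/V_A = (z_B/z_A)^α = (354.0/120.0)^0.155 = (2.9500)^0.155 = 1.18256
Power-density ratio: P_B/P_A = (V_B/V_A)³ = (1.18256)³ = 1.65374

1.65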